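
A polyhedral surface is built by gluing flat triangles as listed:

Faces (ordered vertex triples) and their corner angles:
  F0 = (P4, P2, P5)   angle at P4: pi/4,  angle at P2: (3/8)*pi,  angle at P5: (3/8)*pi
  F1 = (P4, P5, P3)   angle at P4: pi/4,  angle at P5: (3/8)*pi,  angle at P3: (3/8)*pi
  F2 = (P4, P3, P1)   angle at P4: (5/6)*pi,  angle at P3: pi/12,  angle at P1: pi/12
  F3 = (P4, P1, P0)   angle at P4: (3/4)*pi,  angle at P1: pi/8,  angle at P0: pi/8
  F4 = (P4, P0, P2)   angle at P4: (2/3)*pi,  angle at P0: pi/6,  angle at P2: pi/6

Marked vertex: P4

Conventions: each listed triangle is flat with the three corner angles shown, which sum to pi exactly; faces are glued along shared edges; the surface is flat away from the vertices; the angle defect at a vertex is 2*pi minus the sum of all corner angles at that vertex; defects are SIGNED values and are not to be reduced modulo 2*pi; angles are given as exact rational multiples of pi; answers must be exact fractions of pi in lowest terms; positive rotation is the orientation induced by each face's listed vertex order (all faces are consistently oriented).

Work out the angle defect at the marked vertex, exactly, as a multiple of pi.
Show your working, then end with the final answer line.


Sum of corner angles at P4: (11/4)*pi
defect = 2*pi - (11/4)*pi

Answer: defect(P4) = (-3/4)*pi


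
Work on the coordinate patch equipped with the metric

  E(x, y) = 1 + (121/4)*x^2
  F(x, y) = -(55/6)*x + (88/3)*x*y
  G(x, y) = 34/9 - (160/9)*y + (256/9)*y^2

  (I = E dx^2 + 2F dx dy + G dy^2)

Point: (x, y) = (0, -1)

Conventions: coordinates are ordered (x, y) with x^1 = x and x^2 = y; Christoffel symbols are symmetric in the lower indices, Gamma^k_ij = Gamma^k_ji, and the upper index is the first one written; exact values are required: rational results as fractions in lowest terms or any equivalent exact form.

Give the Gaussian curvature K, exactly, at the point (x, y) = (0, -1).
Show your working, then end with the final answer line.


E = 1, F = 0, G = 50, EG - F^2 = 50 at the point
E_x = 0, E_y = 0, F_x = -77/2, F_y = 0, G_x = 0, G_y = -224/3
E_yy = 0, F_xy = 88/3, G_xx = 0
The intrinsic route: Brioschi's K = (det M1 - det M2)/(EG - F^2)^2.
M1 = [[-E_yy/2 + F_xy - G_xx/2, E_x/2, F_x - E_y/2], [F_y - G_x/2, E, F], [G_y/2, F, G]] = [[88/3, 0, -77/2], [0, 1, 0], [-112/3, 0, 50]]; det M1 = 88/3
M2 = [[0, E_y/2, G_x/2], [E_y/2, E, F], [G_x/2, F, G]] = [[0, 0, 0], [0, 1, 0], [0, 0, 50]]; det M2 = 0
det M1 - det M2 = 88/3; K = 88/3 / (50)^2 = 22/1875

Answer: K = 22/1875


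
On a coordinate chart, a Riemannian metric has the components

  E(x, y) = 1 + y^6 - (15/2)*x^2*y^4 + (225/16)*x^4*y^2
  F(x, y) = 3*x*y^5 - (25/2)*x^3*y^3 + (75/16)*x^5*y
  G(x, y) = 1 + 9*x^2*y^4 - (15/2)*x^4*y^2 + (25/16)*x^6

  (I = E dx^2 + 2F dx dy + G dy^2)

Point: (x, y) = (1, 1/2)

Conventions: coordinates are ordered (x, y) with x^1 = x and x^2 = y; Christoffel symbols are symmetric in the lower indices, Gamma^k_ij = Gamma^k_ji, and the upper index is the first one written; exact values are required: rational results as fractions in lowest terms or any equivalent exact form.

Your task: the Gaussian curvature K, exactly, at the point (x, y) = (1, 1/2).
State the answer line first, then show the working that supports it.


Answer: K = -576/529

E = 65/16, F = 7/8, G = 5/4, EG - F^2 = 69/16 at the point
E_x = 105/8, E_y = 21/2, F_x = 57/8, F_y = -15/4, G_x = 3, G_y = -3
E_yy = 15/2, F_xy = -15/4, G_xx = 51/2
By Brioschi, K is (det M1 - det M2) divided by (EG - F^2) squared.
M1 = [[-E_yy/2 + F_xy - G_xx/2, E_x/2, F_x - E_y/2], [F_y - G_x/2, E, F], [G_y/2, F, G]] = [[-81/4, 105/16, 15/8], [-21/4, 65/16, 7/8], [-3/2, 7/8, 5/4]]; det M1 = -801/16
M2 = [[0, E_y/2, G_x/2], [E_y/2, E, F], [G_x/2, F, G]] = [[0, 21/4, 3/2], [21/4, 65/16, 7/8], [3/2, 7/8, 5/4]]; det M2 = -477/16
det M1 - det M2 = -81/4; K = -81/4 / (69/16)^2 = -576/529


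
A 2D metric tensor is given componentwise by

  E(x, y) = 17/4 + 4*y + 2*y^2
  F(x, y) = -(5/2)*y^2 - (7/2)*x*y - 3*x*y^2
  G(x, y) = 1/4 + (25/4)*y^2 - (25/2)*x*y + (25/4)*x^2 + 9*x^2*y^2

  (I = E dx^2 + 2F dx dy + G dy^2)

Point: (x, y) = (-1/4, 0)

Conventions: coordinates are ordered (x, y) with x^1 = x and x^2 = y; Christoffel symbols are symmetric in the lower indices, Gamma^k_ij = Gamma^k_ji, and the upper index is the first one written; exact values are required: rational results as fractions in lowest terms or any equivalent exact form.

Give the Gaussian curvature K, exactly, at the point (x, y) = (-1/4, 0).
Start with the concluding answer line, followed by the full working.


Answer: K = -378240/485809

E = 17/4, F = 0, G = 41/64, EG - F^2 = 697/256 at the point
E_x = 0, E_y = 4, F_x = 0, F_y = 7/8, G_x = -25/8, G_y = 25/8
E_yy = 4, F_xy = -7/2, G_xx = 25/2
Brioschi: K = (det M1 - det M2) / (EG - F^2)^2 with the standard first/second-derivative matrices M1, M2.
M1 = [[-E_yy/2 + F_xy - G_xx/2, E_x/2, F_x - E_y/2], [F_y - G_x/2, E, F], [G_y/2, F, G]] = [[-47/4, 0, -2], [39/16, 17/4, 0], [25/16, 0, 41/64]]; det M1 = -19159/1024
M2 = [[0, E_y/2, G_x/2], [E_y/2, E, F], [G_x/2, F, G]] = [[0, 2, -25/16], [2, 17/4, 0], [-25/16, 0, 41/64]]; det M2 = -13249/1024
det M1 - det M2 = -2955/512; K = -2955/512 / (697/256)^2 = -378240/485809


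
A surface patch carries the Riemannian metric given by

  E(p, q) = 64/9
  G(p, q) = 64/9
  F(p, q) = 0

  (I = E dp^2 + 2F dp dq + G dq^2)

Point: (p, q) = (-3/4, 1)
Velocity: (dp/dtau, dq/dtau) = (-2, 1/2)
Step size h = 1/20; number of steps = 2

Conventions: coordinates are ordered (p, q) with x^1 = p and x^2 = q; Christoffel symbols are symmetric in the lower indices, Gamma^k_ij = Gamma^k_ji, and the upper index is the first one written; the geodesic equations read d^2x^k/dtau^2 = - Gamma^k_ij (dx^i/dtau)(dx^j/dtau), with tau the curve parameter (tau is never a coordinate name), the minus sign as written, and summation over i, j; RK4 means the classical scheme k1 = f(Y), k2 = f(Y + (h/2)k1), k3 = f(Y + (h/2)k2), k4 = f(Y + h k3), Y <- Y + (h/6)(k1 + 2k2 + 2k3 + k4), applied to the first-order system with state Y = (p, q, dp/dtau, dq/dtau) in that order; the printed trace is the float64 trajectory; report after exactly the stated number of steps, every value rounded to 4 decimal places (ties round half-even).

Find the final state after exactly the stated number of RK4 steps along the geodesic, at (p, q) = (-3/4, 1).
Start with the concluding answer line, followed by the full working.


Answer: p = -0.9500, q = 1.0500, dp/dtau = -2.0000, dq/dtau = 0.5000

f(Y) = (dp/dtau, dq/dtau, -Gamma^p_ij Y'^i Y'^j, -Gamma^q_ij Y'^i Y'^j) with the Gammas evaluated at the stage position; h = 0.050000; intermediate values shown to 6 dp
step 0: p = -0.7500, q = 1.0000, dp/dtau = -2.0000, dq/dtau = 0.5000
step 1:
  k1: at (p, q) = (-0.750000, 1.000000), (dp/dtau, dq/dtau) = (-2.000000, 0.500000); Gamma_ppp = 0.000000, Gamma_ppq = 0.000000, Gamma_pqq = 0.000000, Gamma_qpp = 0.000000, Gamma_qpq = 0.000000, Gamma_qqq = 0.000000; k1 = (-2.000000, 0.500000, 0.000000, 0.000000)
  k2: at (p, q) = (-0.800000, 1.012500), (dp/dtau, dq/dtau) = (-2.000000, 0.500000); Gamma_ppp = 0.000000, Gamma_ppq = 0.000000, Gamma_pqq = 0.000000, Gamma_qpp = 0.000000, Gamma_qpq = 0.000000, Gamma_qqq = 0.000000; k2 = (-2.000000, 0.500000, 0.000000, 0.000000)
  k3: at (p, q) = (-0.800000, 1.012500), (dp/dtau, dq/dtau) = (-2.000000, 0.500000); Gamma_ppp = 0.000000, Gamma_ppq = 0.000000, Gamma_pqq = 0.000000, Gamma_qpp = 0.000000, Gamma_qpq = 0.000000, Gamma_qqq = 0.000000; k3 = (-2.000000, 0.500000, 0.000000, 0.000000)
  k4: at (p, q) = (-0.850000, 1.025000), (dp/dtau, dq/dtau) = (-2.000000, 0.500000); Gamma_ppp = 0.000000, Gamma_ppq = 0.000000, Gamma_pqq = 0.000000, Gamma_qpp = 0.000000, Gamma_qpq = 0.000000, Gamma_qqq = 0.000000; k4 = (-2.000000, 0.500000, 0.000000, 0.000000)
  Y <- Y + (h/6)(k1 + 2k2 + 2k3 + k4): p = -0.8500, q = 1.0250, dp/dtau = -2.0000, dq/dtau = 0.5000
step 2:
  k1: at (p, q) = (-0.850000, 1.025000), (dp/dtau, dq/dtau) = (-2.000000, 0.500000); Gamma_ppp = 0.000000, Gamma_ppq = 0.000000, Gamma_pqq = 0.000000, Gamma_qpp = 0.000000, Gamma_qpq = 0.000000, Gamma_qqq = 0.000000; k1 = (-2.000000, 0.500000, 0.000000, 0.000000)
  k2: at (p, q) = (-0.900000, 1.037500), (dp/dtau, dq/dtau) = (-2.000000, 0.500000); Gamma_ppp = 0.000000, Gamma_ppq = 0.000000, Gamma_pqq = 0.000000, Gamma_qpp = 0.000000, Gamma_qpq = 0.000000, Gamma_qqq = 0.000000; k2 = (-2.000000, 0.500000, 0.000000, 0.000000)
  k3: at (p, q) = (-0.900000, 1.037500), (dp/dtau, dq/dtau) = (-2.000000, 0.500000); Gamma_ppp = 0.000000, Gamma_ppq = 0.000000, Gamma_pqq = 0.000000, Gamma_qpp = 0.000000, Gamma_qpq = 0.000000, Gamma_qqq = 0.000000; k3 = (-2.000000, 0.500000, 0.000000, 0.000000)
  k4: at (p, q) = (-0.950000, 1.050000), (dp/dtau, dq/dtau) = (-2.000000, 0.500000); Gamma_ppp = 0.000000, Gamma_ppq = 0.000000, Gamma_pqq = 0.000000, Gamma_qpp = 0.000000, Gamma_qpq = 0.000000, Gamma_qqq = 0.000000; k4 = (-2.000000, 0.500000, 0.000000, 0.000000)
  Y <- Y + (h/6)(k1 + 2k2 + 2k3 + k4): p = -0.9500, q = 1.0500, dp/dtau = -2.0000, dq/dtau = 0.5000


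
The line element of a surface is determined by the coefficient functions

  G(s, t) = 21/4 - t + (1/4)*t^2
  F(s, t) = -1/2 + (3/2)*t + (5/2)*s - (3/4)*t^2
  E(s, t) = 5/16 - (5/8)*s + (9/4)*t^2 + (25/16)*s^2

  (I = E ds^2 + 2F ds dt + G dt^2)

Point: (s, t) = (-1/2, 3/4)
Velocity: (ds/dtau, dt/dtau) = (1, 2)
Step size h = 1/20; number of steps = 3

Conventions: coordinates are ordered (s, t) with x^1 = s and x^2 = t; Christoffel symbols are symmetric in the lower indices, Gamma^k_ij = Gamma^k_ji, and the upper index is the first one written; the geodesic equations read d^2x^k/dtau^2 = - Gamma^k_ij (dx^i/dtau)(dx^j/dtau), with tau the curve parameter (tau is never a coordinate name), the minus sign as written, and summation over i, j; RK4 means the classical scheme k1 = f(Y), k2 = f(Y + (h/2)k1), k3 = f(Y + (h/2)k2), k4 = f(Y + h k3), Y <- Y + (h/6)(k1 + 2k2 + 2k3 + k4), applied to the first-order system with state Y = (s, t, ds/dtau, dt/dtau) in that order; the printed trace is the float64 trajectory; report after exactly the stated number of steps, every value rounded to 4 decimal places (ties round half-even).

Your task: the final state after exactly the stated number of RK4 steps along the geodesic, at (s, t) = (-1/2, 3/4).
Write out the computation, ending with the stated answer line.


f(Y) = (ds/dtau, dt/dtau, -Gamma^s_ij Y'^i Y'^j, -Gamma^t_ij Y'^i Y'^j) with the Gammas evaluated at the stage position; h = 0.050000; intermediate values shown to 6 dp
step 0: s = -0.5000, t = 0.7500, ds/dtau = 1.0000, dt/dtau = 2.0000
step 1:
  k1: at (s, t) = (-0.500000, 0.750000), (ds/dtau, dt/dtau) = (1.000000, 2.000000); Gamma_sss = -0.445193, Gamma_sst = 0.825149, Gamma_stt = 0.148895, Gamma_tss = 0.074653, Gamma_tst = 0.186145, Gamma_ttt = -0.033751; k1 = (1.000000, 2.000000, -3.450981, -0.684228)
  k2: at (s, t) = (-0.475000, 0.800000), (ds/dtau, dt/dtau) = (0.913725, 1.982894); Gamma_sss = -0.412840, Gamma_sst = 0.818604, Gamma_stt = 0.107801, Gamma_tss = 0.065201, Gamma_tst = 0.171800, Gamma_ttt = -0.042452; k2 = (0.913725, 1.982894, -3.045509, -0.510064)
  k3: at (s, t) = (-0.477157, 0.799572), (ds/dtau, dt/dtau) = (0.923862, 1.987248); Gamma_sss = -0.413770, Gamma_sst = 0.817904, Gamma_stt = 0.107886, Gamma_tss = 0.064716, Gamma_tst = 0.172623, Gamma_ttt = -0.042326; k3 = (0.923862, 1.987248, -3.076148, -0.521939)
  k4: at (s, t) = (-0.453807, 0.849362), (ds/dtau, dt/dtau) = (0.846193, 1.973903); Gamma_sss = -0.383162, Gamma_sst = 0.808514, Gamma_stt = 0.071645, Gamma_tss = 0.053154, Gamma_tst = 0.159115, Gamma_ttt = -0.048694; k4 = (0.846193, 1.973903, -2.705714, -0.379873)
  Y <- Y + (h/6)(k1 + 2k2 + 2k3 + k4): s = -0.4540, t = 0.8493, ds/dtau = 0.8467, dt/dtau = 1.9739
step 2:
  k1: at (s, t) = (-0.453989, 0.849285), (ds/dtau, dt/dtau) = (0.846667, 1.973932); Gamma_sss = -0.383260, Gamma_sst = 0.808477, Gamma_stt = 0.071683, Gamma_tss = 0.053133, Gamma_tst = 0.159189, Gamma_ttt = -0.048683; k1 = (0.846667, 1.973932, -2.706926, -0.380493)
  k2: at (s, t) = (-0.432822, 0.898633), (ds/dtau, dt/dtau) = (0.778993, 1.964420); Gamma_sss = -0.354877, Gamma_sst = 0.796719, Gamma_stt = 0.039904, Gamma_tss = 0.039546, Gamma_tst = 0.146940, Gamma_ttt = -0.053112; k2 = (0.778993, 1.964420, -2.377027, -0.268757)
  k3: at (s, t) = (-0.434514, 0.898395), (ds/dtau, dt/dtau) = (0.787241, 1.967214); Gamma_sss = -0.355590, Gamma_sst = 0.796252, Gamma_stt = 0.039926, Gamma_tss = 0.039198, Gamma_tst = 0.147595, Gamma_ttt = -0.053082; k3 = (0.787241, 1.967214, -2.400400, -0.276023)
  k4: at (s, t) = (-0.414627, 0.947646), (ds/dtau, dt/dtau) = (0.726647, 1.960131); Gamma_sss = -0.329098, Gamma_sst = 0.782906, Gamma_stt = 0.012007, Gamma_tss = 0.023916, Gamma_tst = 0.136390, Gamma_ttt = -0.056026; k4 = (0.726647, 1.960131, -2.102584, -0.185897)
  Y <- Y + (h/6)(k1 + 2k2 + 2k3 + k4): s = -0.4148, t = 0.9476, ds/dtau = 0.7270, dt/dtau = 1.9601
step 3:
  k1: at (s, t) = (-0.414774, 0.947596), (ds/dtau, dt/dtau) = (0.726964, 1.960133); Gamma_sss = -0.329171, Gamma_sst = 0.782882, Gamma_stt = 0.012025, Gamma_tss = 0.023901, Gamma_tst = 0.136449, Gamma_ttt = -0.056024; k1 = (0.726964, 1.960133, -2.103371, -0.186245)
  k2: at (s, t) = (-0.396600, 0.996599), (ds/dtau, dt/dtau) = (0.674379, 1.955477); Gamma_sss = -0.304841, Gamma_sst = 0.768263, Gamma_stt = -0.012409, Gamma_tss = 0.007022, Gamma_tst = 0.126546, Gamma_ttt = -0.057767; k2 = (0.674379, 1.955477, -1.840178, -0.116058)
  k3: at (s, t) = (-0.397914, 0.996483), (ds/dtau, dt/dtau) = (0.680959, 1.957231); Gamma_sss = -0.305377, Gamma_sst = 0.767950, Gamma_stt = -0.012410, Gamma_tss = 0.006769, Gamma_tst = 0.127054, Gamma_ttt = -0.057782; k3 = (0.680959, 1.957231, -1.857895, -0.120462)
  k4: at (s, t) = (-0.380726, 1.045458), (ds/dtau, dt/dtau) = (0.634069, 1.954110); Gamma_sss = -0.282877, Gamma_sst = 0.752569, Gamma_stt = -0.033807, Gamma_tss = -0.011444, Gamma_tst = 0.118212, Gamma_ttt = -0.058604; k4 = (0.634069, 1.954110, -1.622102, -0.064558)
  Y <- Y + (h/6)(k1 + 2k2 + 2k3 + k4): s = -0.3808, t = 1.0454, ds/dtau = 0.6343, dt/dtau = 1.9541

Answer: s = -0.3808, t = 1.0454, ds/dtau = 0.6343, dt/dtau = 1.9541


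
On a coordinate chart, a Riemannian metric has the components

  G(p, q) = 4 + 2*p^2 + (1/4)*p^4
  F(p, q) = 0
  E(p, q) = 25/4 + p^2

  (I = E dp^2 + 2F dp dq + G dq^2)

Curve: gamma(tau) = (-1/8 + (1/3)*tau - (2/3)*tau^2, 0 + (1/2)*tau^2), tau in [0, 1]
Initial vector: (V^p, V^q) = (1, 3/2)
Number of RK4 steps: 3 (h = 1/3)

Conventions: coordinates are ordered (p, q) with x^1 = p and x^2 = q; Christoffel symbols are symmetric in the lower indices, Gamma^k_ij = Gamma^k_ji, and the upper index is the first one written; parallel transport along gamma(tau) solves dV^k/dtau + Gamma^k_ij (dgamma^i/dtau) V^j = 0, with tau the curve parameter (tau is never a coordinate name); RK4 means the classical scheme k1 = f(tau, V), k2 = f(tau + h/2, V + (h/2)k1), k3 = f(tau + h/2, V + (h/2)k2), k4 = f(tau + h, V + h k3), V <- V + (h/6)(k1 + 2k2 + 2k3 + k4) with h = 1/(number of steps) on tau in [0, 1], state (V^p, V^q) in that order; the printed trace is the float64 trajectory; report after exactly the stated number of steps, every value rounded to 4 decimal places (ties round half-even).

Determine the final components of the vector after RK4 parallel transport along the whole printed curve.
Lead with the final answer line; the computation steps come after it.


Answer: V^p = 0.9282, V^q = 1.4849

gamma'(tau) = (1/3 - (4/3)*tau, tau); f(tau, V)^k = -Gamma^k_ij(gamma(tau)) gamma'^i(tau) V^j; h = 1/3; intermediate values shown to 6 dp
curve data and Christoffel symbols at the stage parameters:
  tau = 0.000000: gamma = (-0.125000, 0.000000), gamma' = (0.333333, 0.000000); Gamma_ppp = -0.019950, Gamma_ppq = 0.000000, Gamma_pqq = 0.040056, Gamma_qpp = 0.000000, Gamma_qpq = -0.062257, Gamma_qqq = 0.000000
  tau = 0.166667: gamma = (-0.087963, 0.013889), gamma' = (0.111111, 0.166667); Gamma_ppp = -0.014057, Gamma_ppq = 0.000000, Gamma_pqq = 0.028168, Gamma_qpp = 0.000000, Gamma_qpq = -0.043897, Gamma_qqq = 0.000000
  tau = 0.333333: gamma = (-0.087963, 0.055556), gamma' = (-0.111111, 0.333333); Gamma_ppp = -0.014057, Gamma_ppq = 0.000000, Gamma_pqq = 0.028168, Gamma_qpp = 0.000000, Gamma_qpq = -0.043897, Gamma_qqq = 0.000000
  tau = 0.500000: gamma = (-0.125000, 0.125000), gamma' = (-0.333333, 0.500000); Gamma_ppp = -0.019950, Gamma_ppq = 0.000000, Gamma_pqq = 0.040056, Gamma_qpp = 0.000000, Gamma_qpq = -0.062257, Gamma_qqq = 0.000000
  tau = 0.666667: gamma = (-0.199074, 0.222222), gamma' = (-0.555556, 0.666667); Gamma_ppp = -0.031651, Gamma_ppq = 0.000000, Gamma_pqq = 0.063929, Gamma_qpp = 0.000000, Gamma_qpq = -0.098561, Gamma_qqq = 0.000000
  tau = 0.833333: gamma = (-0.310185, 0.347222), gamma' = (-0.777778, 0.833333); Gamma_ppp = -0.048877, Gamma_ppq = 0.000000, Gamma_pqq = 0.100106, Gamma_qpp = 0.000000, Gamma_qpq = -0.151450, Gamma_qqq = 0.000000
  tau = 1.000000: gamma = (-0.458333, 0.500000), gamma' = (-1.000000, 1.000000); Gamma_ppp = -0.070949, Gamma_ppq = 0.000000, Gamma_pqq = 0.149349, Gamma_qpp = 0.000000, Gamma_qpq = -0.217732, Gamma_qqq = 0.000000
step 0: V^p = 1.0000, V^q = 1.5000
step 1: k1 = (0.006650, 0.031128), k2 = (-0.005503, 0.014666), k3 = (-0.005493, 0.014637), k4 = (-0.015689, 0.007266); V <- V + (h/6)(k1 + 2k2 + 2k3 + k4): V^p = 0.9983, V^q = 1.5054
step 2: k1 = (-0.015694, 0.007265), k2 = (-0.036795, -0.000272), k3 = (-0.036747, -0.000355), k4 = (-0.081492, -0.017633); V <- V + (h/6)(k1 + 2k2 + 2k3 + k4): V^p = 0.9847, V^q = 1.5047
step 3: k1 = (-0.081447, -0.017691), k2 = (-0.162200, -0.054338), k3 = (-0.161179, -0.055317), k4 = (-0.288030, -0.120912); V <- V + (h/6)(k1 + 2k2 + 2k3 + k4): V^p = 0.9282, V^q = 1.4849


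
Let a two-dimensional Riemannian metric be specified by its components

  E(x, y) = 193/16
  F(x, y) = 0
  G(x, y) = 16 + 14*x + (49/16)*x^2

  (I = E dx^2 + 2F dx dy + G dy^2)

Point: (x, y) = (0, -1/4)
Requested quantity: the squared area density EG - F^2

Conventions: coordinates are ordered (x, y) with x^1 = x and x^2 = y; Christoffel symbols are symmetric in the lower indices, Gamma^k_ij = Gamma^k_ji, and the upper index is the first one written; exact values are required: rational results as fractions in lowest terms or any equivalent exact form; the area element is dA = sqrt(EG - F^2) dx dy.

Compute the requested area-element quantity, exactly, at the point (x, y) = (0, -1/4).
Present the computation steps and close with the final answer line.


E = 193/16, F = 0, G = 16; EG - F^2 = 193

Answer: EG - F^2 = 193


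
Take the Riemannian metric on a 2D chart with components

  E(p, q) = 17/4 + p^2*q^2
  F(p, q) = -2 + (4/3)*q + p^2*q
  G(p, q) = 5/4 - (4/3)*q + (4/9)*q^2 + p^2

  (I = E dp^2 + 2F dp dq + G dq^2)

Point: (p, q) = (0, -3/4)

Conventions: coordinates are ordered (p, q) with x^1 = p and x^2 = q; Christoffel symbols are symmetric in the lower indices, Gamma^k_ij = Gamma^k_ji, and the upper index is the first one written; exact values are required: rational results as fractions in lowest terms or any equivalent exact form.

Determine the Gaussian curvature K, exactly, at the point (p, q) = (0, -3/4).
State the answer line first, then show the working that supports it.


Answer: K = -8/13

E = 17/4, F = -3, G = 5/2, EG - F^2 = 13/8 at the point
E_p = 0, E_q = 0, F_p = 0, F_q = 4/3, G_p = 0, G_q = -2
E_qq = 0, F_pq = 0, G_pp = 2
By Brioschi, K is (det M1 - det M2) divided by (EG - F^2) squared.
M1 = [[-E_qq/2 + F_pq - G_pp/2, E_p/2, F_p - E_q/2], [F_q - G_p/2, E, F], [G_q/2, F, G]] = [[-1, 0, 0], [4/3, 17/4, -3], [-1, -3, 5/2]]; det M1 = -13/8
M2 = [[0, E_q/2, G_p/2], [E_q/2, E, F], [G_p/2, F, G]] = [[0, 0, 0], [0, 17/4, -3], [0, -3, 5/2]]; det M2 = 0
det M1 - det M2 = -13/8; K = -13/8 / (13/8)^2 = -8/13


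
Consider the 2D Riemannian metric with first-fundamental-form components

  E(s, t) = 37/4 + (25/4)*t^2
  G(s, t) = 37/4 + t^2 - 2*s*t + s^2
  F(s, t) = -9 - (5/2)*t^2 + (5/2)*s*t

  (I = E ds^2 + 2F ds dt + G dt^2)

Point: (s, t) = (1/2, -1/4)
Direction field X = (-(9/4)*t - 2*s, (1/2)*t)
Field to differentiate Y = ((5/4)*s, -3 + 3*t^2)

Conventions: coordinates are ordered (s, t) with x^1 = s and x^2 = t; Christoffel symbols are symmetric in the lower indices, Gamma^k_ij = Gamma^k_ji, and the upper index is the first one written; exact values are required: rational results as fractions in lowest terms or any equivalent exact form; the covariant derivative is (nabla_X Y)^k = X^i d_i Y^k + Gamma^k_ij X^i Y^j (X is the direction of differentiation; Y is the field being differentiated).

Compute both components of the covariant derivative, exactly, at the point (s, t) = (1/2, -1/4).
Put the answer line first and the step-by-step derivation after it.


Answer: (nabla_X Y)^s = -18143/8096, (nabla_X Y)^t = -11433/8096

E = 617/64, F = -303/32, G = 157/16 at the point
E_s = 0, E_t = -25/8, F_s = -5/8, F_t = 5/2, G_s = 3/2, G_t = -3/2
EG - F^2 = 1265/256;  g^inv = (256/1265) * [[157/16, 303/32], [303/32, 617/64]]
first-kind symbols [ij,l] = (1/2)(d_i g_jl + d_j g_il - d_l g_ij): [ss,s] = E_s/2 = 0, [ss,t] = F_s - E_t/2 = 15/16, [st,s] = E_t/2 = -25/16, [st,t] = G_s/2 = 3/4, [tt,s] = F_t - G_s/2 = 7/4, [tt,t] = G_t/2 = -3/4
Gamma^s_ij = (G*[ij,s] - F*[ij,t])/(EG - F^2), Gamma^t_ij = (E*[ij,t] - F*[ij,s])/(EG - F^2)
Gamma_sss = 909/506, Gamma_sst = -2107/1265, Gamma_stt = 2578/1265, Gamma_tss = 1851/1012, Gamma_tst = -3873/2530, Gamma_ttt = 2391/1265
X = (-7/16, -1/8), Y = (5/8, -45/16) at the point


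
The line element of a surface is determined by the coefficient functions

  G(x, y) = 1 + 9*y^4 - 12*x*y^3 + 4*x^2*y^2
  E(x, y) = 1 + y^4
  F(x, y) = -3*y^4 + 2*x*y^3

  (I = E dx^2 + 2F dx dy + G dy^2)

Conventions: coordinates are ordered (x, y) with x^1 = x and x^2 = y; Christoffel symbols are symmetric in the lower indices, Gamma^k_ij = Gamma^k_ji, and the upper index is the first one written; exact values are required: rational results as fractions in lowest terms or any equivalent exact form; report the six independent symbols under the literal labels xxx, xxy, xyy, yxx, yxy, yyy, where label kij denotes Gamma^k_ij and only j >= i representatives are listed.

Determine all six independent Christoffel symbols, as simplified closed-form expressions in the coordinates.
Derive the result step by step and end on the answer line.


E = 1 + y^4; F = -3*y^4 + 2*x*y^3; G = 1 + 9*y^4 - 12*x*y^3 + 4*x^2*y^2
Gamma^k_ij = (1/2) g^{kl} (d_i g_jl + d_j g_il - d_l g_ij), with g^inv = (1/(EG-F^2)) [[G, -F], [-F, E]]
first partials: E_x = 0, E_y = 4*y^3, F_x = 2*y^3, F_y = -12*y^3 + 6*x*y^2, G_x = -12*y^3 + 8*x*y^2, G_y = 36*y^3 - 36*x*y^2 + 8*x^2*y
D = EG - F^2 = 1 + 10*y^4 - 12*x*y^3 + 4*x^2*y^2
expanded: Gamma^x_xx = (G E_x - 2F F_x + F E_y)/(2D), Gamma^x_xy = (G E_y - F G_x)/(2D), Gamma^x_yy = (2G F_y - G G_x - F G_y)/(2D), Gamma^y_xx = (2E F_x - E E_y - F E_x)/(2D), Gamma^y_xy = (E G_x - F E_y)/(2D), Gamma^y_yy = (E G_y - 2F F_y + F G_x)/(2D); substitute and cancel common factors

Answer: Gamma_xxx = 0, Gamma_xxy = 2*y^3/(4*x^2*y^2 - 12*x*y^3 + 10*y^4 + 1), Gamma_xyy = (2*x*y^2 - 6*y^3)/(4*x^2*y^2 - 12*x*y^3 + 10*y^4 + 1), Gamma_yxx = 0, Gamma_yxy = (4*x*y^2 - 6*y^3)/(4*x^2*y^2 - 12*x*y^3 + 10*y^4 + 1), Gamma_yyy = (4*x^2*y - 18*x*y^2 + 18*y^3)/(4*x^2*y^2 - 12*x*y^3 + 10*y^4 + 1)


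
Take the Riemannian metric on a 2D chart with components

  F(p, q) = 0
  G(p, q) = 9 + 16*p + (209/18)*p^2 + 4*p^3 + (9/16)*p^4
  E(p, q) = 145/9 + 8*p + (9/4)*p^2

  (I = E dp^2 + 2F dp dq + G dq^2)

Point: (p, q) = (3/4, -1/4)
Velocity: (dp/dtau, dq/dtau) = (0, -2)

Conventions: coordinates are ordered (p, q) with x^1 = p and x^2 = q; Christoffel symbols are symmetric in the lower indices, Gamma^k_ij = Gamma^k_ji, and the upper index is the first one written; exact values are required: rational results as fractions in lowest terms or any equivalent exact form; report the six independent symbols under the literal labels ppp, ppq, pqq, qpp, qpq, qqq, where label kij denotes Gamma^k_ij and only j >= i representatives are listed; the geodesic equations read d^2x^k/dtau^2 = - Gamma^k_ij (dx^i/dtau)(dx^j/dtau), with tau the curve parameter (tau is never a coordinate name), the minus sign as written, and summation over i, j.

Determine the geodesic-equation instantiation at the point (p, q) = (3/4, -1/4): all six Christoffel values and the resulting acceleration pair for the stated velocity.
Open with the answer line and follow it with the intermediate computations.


Answer: Gamma_ppp = 3276/13465, Gamma_ppq = 0, Gamma_pqq = -94731/107720, Gamma_qpp = 0, Gamma_qpq = 728/1041, Gamma_qqq = 0; accelerations (d^2p/dtau^2, d^2q/dtau^2) = (94731/26930, 0)

E = 13465/576, F = 0, G = 120409/4096 at the point
E_p = 91/8, E_q = 0, F_p = 0, F_q = 0, G_p = 31577/768, G_q = 0
EG - F^2 = 1621307185/2359296;  g^inv = (2359296/1621307185) * [[120409/4096, 0], [0, 13465/576]]
first-kind symbols [ij,l] = (1/2)(d_i g_jl + d_j g_il - d_l g_ij): [pp,p] = E_p/2 = 91/16, [pp,q] = F_p - E_q/2 = 0, [pq,p] = E_q/2 = 0, [pq,q] = G_p/2 = 31577/1536, [qq,p] = F_q - G_p/2 = -31577/1536, [qq,q] = G_q/2 = 0
Gamma^p_ij = (G*[ij,p] - F*[ij,q])/(EG - F^2), Gamma^q_ij = (E*[ij,q] - F*[ij,p])/(EG - F^2)
Gamma_ppp = 3276/13465, Gamma_ppq = 0, Gamma_pqq = -94731/107720, Gamma_qpp = 0, Gamma_qpq = 728/1041, Gamma_qqq = 0
d^2p/dtau^2 = -(Gamma_ppp*(0)^2 + 2*Gamma_ppq*(0)*(-2) + Gamma_pqq*(-2)^2) = 94731/26930
d^2q/dtau^2 = -(Gamma_qpp*(0)^2 + 2*Gamma_qpq*(0)*(-2) + Gamma_qqq*(-2)^2) = 0


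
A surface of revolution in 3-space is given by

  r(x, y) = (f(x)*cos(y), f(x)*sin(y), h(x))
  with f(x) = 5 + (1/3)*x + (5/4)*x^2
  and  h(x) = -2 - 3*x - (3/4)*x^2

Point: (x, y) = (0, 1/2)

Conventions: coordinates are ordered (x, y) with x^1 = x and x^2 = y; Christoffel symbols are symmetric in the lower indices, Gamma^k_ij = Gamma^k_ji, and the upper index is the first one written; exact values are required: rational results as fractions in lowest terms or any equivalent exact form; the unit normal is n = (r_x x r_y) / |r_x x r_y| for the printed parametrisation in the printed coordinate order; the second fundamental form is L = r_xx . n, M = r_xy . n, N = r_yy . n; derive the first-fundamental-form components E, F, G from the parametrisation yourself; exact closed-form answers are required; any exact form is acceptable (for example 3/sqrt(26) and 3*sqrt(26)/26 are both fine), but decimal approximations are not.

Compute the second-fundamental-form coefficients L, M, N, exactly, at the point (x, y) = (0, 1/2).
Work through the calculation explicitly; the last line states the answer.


f = 5, f' = 1/3, f'' = 5/2, h' = -3, h'' = -3/2
E = 82/9, F = 0, G = 25; answer radicand W^2 = 82/9
unnormalised second-form numerators: l = 7, m = 0, n = -15; L = l/sqrt(82/9), and similarly M = m/sqrt(W^2), N = n/sqrt(W^2)

Answer: L = 21*sqrt(82)/82, M = 0, N = -45*sqrt(82)/82


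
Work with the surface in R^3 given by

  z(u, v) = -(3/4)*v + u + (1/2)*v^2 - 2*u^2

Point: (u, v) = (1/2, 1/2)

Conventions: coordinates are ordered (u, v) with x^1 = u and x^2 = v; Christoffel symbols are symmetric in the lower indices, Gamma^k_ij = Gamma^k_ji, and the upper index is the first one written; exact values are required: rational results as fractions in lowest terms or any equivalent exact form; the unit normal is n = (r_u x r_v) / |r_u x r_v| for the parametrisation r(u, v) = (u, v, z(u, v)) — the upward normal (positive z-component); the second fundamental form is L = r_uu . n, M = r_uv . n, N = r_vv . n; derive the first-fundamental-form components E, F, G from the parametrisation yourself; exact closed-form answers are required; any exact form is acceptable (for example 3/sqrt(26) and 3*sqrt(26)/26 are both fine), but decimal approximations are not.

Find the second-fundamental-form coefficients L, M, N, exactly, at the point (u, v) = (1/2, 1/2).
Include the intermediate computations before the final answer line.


z_u = -1, z_v = -1/4, z_uu = -4, z_uv = 0, z_vv = 1
E = 2, F = 1/4, G = 17/16; answer radicand W^2 = 33/16
unnormalised second-form numerators: l = -4, m = 0, n = 1; L = l/sqrt(33/16), and similarly M = m/sqrt(W^2), N = n/sqrt(W^2)

Answer: L = -16*sqrt(33)/33, M = 0, N = 4*sqrt(33)/33


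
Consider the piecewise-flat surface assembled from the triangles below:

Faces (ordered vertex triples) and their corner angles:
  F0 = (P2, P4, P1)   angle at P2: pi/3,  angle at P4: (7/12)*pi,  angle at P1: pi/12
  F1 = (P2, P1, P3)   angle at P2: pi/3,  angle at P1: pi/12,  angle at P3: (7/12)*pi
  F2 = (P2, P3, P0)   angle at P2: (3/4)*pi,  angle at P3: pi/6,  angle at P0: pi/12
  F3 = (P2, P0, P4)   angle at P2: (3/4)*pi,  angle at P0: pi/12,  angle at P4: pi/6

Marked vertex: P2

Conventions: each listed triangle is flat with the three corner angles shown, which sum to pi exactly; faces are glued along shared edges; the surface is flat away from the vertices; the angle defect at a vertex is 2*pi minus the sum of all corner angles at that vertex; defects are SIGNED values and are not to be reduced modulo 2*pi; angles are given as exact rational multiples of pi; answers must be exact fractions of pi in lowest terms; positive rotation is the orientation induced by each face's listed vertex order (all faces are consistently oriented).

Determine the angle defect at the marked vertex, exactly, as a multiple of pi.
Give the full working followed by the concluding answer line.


Sum of corner angles at P2: (13/6)*pi
defect = 2*pi - (13/6)*pi

Answer: defect(P2) = -pi/6


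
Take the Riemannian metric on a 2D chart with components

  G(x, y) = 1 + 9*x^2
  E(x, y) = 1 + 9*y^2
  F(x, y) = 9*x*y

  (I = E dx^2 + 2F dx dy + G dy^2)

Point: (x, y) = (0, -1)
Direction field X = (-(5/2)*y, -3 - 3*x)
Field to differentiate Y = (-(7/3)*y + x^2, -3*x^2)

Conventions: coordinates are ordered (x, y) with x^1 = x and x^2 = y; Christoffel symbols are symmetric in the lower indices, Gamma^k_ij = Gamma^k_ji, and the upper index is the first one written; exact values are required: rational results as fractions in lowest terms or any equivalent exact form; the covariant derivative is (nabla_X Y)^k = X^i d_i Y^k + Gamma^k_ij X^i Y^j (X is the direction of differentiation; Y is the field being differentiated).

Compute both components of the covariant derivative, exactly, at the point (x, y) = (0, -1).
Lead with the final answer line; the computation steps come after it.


Answer: (nabla_X Y)^x = 133/10, (nabla_X Y)^y = 0

E = 10, F = 0, G = 1 at the point
E_x = 0, E_y = -18, F_x = -9, F_y = 0, G_x = 0, G_y = 0
EG - F^2 = 10;  g^inv = (1/10) * [[1, 0], [0, 10]]
first-kind symbols [ij,l] = (1/2)(d_i g_jl + d_j g_il - d_l g_ij): [xx,x] = E_x/2 = 0, [xx,y] = F_x - E_y/2 = 0, [xy,x] = E_y/2 = -9, [xy,y] = G_x/2 = 0, [yy,x] = F_y - G_x/2 = 0, [yy,y] = G_y/2 = 0
Gamma^x_ij = (G*[ij,x] - F*[ij,y])/(EG - F^2), Gamma^y_ij = (E*[ij,y] - F*[ij,x])/(EG - F^2)
Gamma_xxx = 0, Gamma_xxy = -9/10, Gamma_xyy = 0, Gamma_yxx = 0, Gamma_yxy = 0, Gamma_yyy = 0
X = (5/2, -3), Y = (7/3, 0) at the point


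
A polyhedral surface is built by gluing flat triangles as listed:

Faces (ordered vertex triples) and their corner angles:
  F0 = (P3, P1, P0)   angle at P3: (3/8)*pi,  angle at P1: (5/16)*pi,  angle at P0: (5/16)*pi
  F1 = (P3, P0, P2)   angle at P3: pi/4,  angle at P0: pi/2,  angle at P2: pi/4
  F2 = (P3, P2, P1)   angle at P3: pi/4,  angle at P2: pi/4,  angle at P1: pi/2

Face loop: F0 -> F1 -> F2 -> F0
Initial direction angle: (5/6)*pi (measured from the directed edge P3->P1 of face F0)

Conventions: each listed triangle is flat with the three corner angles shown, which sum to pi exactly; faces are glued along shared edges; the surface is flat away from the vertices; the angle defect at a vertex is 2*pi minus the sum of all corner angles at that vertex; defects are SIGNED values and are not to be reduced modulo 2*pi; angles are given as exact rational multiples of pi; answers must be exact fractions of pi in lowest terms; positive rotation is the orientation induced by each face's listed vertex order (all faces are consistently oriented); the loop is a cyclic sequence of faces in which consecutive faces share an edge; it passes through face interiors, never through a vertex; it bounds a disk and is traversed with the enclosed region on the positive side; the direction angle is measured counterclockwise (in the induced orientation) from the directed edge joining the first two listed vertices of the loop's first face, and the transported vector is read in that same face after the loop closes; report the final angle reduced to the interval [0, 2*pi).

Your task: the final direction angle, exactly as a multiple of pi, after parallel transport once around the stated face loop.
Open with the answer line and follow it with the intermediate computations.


Answer: final direction angle = (47/24)*pi

enclosed vertex P3: corner angles sum to (7/8)*pi, defect = 2*pi - (7/8)*pi = (9/8)*pi
summing the enclosed defects onto the initial angle, mod 2*pi in the induced orientation:
final angle = (5/6)*pi + (9/8)*pi = (47/24)*pi (mod 2*pi)


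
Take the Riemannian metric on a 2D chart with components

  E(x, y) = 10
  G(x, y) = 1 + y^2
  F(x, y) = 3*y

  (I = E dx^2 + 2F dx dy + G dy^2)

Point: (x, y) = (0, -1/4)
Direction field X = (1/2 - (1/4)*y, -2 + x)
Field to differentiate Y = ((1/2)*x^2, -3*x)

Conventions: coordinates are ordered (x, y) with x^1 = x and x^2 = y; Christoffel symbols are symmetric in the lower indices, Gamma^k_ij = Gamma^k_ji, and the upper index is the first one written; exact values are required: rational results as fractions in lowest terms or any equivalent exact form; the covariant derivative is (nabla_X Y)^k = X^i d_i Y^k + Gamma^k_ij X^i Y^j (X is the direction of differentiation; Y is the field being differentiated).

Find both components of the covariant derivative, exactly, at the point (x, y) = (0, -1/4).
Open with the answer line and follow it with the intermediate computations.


Answer: (nabla_X Y)^x = 0, (nabla_X Y)^y = -27/16

E = 10, F = -3/4, G = 17/16 at the point
E_x = 0, E_y = 0, F_x = 0, F_y = 3, G_x = 0, G_y = -1/2
EG - F^2 = 161/16;  g^inv = (16/161) * [[17/16, 3/4], [3/4, 10]]
first-kind symbols [ij,l] = (1/2)(d_i g_jl + d_j g_il - d_l g_ij): [xx,x] = E_x/2 = 0, [xx,y] = F_x - E_y/2 = 0, [xy,x] = E_y/2 = 0, [xy,y] = G_x/2 = 0, [yy,x] = F_y - G_x/2 = 3, [yy,y] = G_y/2 = -1/4
Gamma^x_ij = (G*[ij,x] - F*[ij,y])/(EG - F^2), Gamma^y_ij = (E*[ij,y] - F*[ij,x])/(EG - F^2)
Gamma_xxx = 0, Gamma_xxy = 0, Gamma_xyy = 48/161, Gamma_yxx = 0, Gamma_yxy = 0, Gamma_yyy = -4/161
X = (9/16, -2), Y = (0, 0) at the point


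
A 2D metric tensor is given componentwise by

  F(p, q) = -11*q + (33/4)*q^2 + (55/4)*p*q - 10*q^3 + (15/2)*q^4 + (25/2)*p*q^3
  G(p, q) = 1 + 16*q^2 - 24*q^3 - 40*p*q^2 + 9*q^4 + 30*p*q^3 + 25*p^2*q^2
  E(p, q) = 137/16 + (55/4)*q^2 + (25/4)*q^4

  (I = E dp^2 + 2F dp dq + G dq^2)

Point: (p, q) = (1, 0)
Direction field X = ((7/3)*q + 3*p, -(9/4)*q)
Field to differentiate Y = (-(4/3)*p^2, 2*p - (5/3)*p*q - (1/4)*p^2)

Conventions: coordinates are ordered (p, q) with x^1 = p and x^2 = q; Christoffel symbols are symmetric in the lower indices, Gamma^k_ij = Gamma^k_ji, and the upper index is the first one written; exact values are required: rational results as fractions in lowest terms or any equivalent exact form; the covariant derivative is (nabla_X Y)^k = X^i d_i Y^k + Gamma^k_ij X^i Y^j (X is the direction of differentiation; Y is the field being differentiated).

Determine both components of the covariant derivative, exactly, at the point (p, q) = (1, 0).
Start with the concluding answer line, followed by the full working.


Answer: (nabla_X Y)^p = -8, (nabla_X Y)^q = 9/2

E = 137/16, F = 0, G = 1 at the point
E_p = 0, E_q = 0, F_p = 0, F_q = 11/4, G_p = 0, G_q = 0
EG - F^2 = 137/16;  g^inv = (16/137) * [[1, 0], [0, 137/16]]
first-kind symbols [ij,l] = (1/2)(d_i g_jl + d_j g_il - d_l g_ij): [pp,p] = E_p/2 = 0, [pp,q] = F_p - E_q/2 = 0, [pq,p] = E_q/2 = 0, [pq,q] = G_p/2 = 0, [qq,p] = F_q - G_p/2 = 11/4, [qq,q] = G_q/2 = 0
Gamma^p_ij = (G*[ij,p] - F*[ij,q])/(EG - F^2), Gamma^q_ij = (E*[ij,q] - F*[ij,p])/(EG - F^2)
Gamma_ppp = 0, Gamma_ppq = 0, Gamma_pqq = 44/137, Gamma_qpp = 0, Gamma_qpq = 0, Gamma_qqq = 0
X = (3, 0), Y = (-4/3, 7/4) at the point


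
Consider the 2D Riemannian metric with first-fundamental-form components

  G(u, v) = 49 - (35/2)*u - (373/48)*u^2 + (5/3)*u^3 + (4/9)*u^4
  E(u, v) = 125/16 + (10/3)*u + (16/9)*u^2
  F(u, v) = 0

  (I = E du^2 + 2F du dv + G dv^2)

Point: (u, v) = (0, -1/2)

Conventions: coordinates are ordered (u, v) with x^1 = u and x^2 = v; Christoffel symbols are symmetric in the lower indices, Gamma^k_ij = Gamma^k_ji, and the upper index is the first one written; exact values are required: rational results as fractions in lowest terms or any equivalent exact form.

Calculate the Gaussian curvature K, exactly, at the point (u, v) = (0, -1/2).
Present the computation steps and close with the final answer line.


E = 125/16, F = 0, G = 49, EG - F^2 = 6125/16 at the point
E_u = 10/3, E_v = 0, F_u = 0, F_v = 0, G_u = -35/2, G_v = 0
E_vv = 0, F_uv = 0, G_uu = -373/24
The intrinsic route: Brioschi's K = (det M1 - det M2)/(EG - F^2)^2.
M1 = [[-E_vv/2 + F_uv - G_uu/2, E_u/2, F_u - E_v/2], [F_v - G_u/2, E, F], [G_v/2, F, G]] = [[373/48, 5/3, 0], [35/4, 125/16, 0], [0, 0, 49]]; det M1 = 1735825/768
M2 = [[0, E_v/2, G_u/2], [E_v/2, E, F], [G_u/2, F, G]] = [[0, 0, -35/4], [0, 125/16, 0], [-35/4, 0, 49]]; det M2 = -153125/256
det M1 - det M2 = 8575/3; K = 8575/3 / (6125/16)^2 = 256/13125

Answer: K = 256/13125


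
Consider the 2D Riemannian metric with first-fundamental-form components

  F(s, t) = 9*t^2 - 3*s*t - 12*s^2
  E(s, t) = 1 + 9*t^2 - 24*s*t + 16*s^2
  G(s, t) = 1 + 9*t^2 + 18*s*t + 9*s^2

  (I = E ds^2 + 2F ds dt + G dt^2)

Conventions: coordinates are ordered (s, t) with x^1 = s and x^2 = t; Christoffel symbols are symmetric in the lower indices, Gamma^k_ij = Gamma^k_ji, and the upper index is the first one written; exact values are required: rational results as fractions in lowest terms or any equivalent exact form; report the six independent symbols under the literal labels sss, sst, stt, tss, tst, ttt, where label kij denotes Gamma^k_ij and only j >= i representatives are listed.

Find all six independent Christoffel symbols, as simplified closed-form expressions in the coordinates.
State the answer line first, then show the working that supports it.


Answer: Gamma_sss = (16*s - 12*t)/(25*s^2 - 6*s*t + 18*t^2 + 1), Gamma_sst = (-12*s + 9*t)/(25*s^2 - 6*s*t + 18*t^2 + 1), Gamma_stt = (-12*s + 9*t)/(25*s^2 - 6*s*t + 18*t^2 + 1), Gamma_tss = (-12*s - 12*t)/(25*s^2 - 6*s*t + 18*t^2 + 1), Gamma_tst = (9*s + 9*t)/(25*s^2 - 6*s*t + 18*t^2 + 1), Gamma_ttt = (9*s + 9*t)/(25*s^2 - 6*s*t + 18*t^2 + 1)

E = 1 + 9*t^2 - 24*s*t + 16*s^2; F = 9*t^2 - 3*s*t - 12*s^2; G = 1 + 9*t^2 + 18*s*t + 9*s^2
Gamma^k_ij = (1/2) g^{kl} (d_i g_jl + d_j g_il - d_l g_ij), with g^inv = (1/(EG-F^2)) [[G, -F], [-F, E]]
first partials: E_s = -24*t + 32*s, E_t = 18*t - 24*s, F_s = -3*t - 24*s, F_t = 18*t - 3*s, G_s = 18*t + 18*s, G_t = 18*t + 18*s
D = EG - F^2 = 1 + 18*t^2 - 6*s*t + 25*s^2
expanded: Gamma^s_ss = (G E_s - 2F F_s + F E_t)/(2D), Gamma^s_st = (G E_t - F G_s)/(2D), Gamma^s_tt = (2G F_t - G G_s - F G_t)/(2D), Gamma^t_ss = (2E F_s - E E_t - F E_s)/(2D), Gamma^t_st = (E G_s - F E_t)/(2D), Gamma^t_tt = (E G_t - 2F F_t + F G_s)/(2D); substitute and cancel common factors


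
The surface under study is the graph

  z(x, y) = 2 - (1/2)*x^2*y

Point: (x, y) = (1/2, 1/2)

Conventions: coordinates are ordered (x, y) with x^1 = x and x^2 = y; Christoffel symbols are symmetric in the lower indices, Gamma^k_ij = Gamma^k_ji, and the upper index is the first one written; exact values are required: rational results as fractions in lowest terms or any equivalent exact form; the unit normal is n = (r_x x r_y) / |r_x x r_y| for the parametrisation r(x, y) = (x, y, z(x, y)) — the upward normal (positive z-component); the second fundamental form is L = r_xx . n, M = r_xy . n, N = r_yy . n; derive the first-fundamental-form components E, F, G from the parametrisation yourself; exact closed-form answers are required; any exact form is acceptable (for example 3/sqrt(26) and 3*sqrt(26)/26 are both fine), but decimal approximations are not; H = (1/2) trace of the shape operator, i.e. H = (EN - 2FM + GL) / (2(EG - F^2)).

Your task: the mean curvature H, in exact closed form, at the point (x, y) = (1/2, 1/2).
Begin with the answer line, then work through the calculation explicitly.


Answer: H = -122*sqrt(69)/4761

z_x = -1/4, z_y = -1/8, z_xx = -1/2, z_xy = -1/2, z_yy = 0
E = 17/16, F = 1/32, G = 65/64; answer radicand W^2 = 69/64
unnormalised second-form numerators: l = -1/2, m = -1/2, n = 0; L = l/sqrt(69/64), and similarly M = m/sqrt(W^2), N = n/sqrt(W^2)
H = (E*n - 2*F*m + G*l) / (2*(EG - F^2)*sqrt(W^2)); E*n - 2*F*m + G*l = -61/128, EG - F^2 = 69/64, so H = (-61/276)/sqrt(69/64)
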